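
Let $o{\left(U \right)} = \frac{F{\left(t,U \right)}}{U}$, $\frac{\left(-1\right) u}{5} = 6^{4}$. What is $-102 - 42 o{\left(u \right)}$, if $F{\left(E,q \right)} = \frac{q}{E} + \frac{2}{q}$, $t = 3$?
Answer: $- \frac{405907207}{3499200} \approx -116.0$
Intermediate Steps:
$F{\left(E,q \right)} = \frac{2}{q} + \frac{q}{E}$
$u = -6480$ ($u = - 5 \cdot 6^{4} = \left(-5\right) 1296 = -6480$)
$o{\left(U \right)} = \frac{\frac{2}{U} + \frac{U}{3}}{U}$
$-102 - 42 o{\left(u \right)} = -102 - 42 \left(\frac{1}{3} + \frac{2}{41990400}\right) = -102 - 42 \left(\frac{1}{3} + 2 \cdot \frac{1}{41990400}\right) = -102 - 42 \left(\frac{1}{3} + \frac{1}{20995200}\right) = -102 - \frac{48988807}{3499200} = - \frac{405907207}{3499200}$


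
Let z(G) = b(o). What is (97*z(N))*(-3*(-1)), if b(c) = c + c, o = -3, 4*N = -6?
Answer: -1746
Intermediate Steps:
N = -3/2 (N = (1/4)*(-6) = -3/2 ≈ -1.5000)
b(c) = 2*c
z(G) = -6 (z(G) = 2*(-3) = -6)
(97*z(N))*(-3*(-1)) = (97*(-6))*(-3*(-1)) = -582*3 = -1746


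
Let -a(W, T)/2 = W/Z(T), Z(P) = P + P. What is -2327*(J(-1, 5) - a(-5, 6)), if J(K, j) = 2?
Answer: -16289/6 ≈ -2714.8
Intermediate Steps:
Z(P) = 2*P
a(W, T) = -W/T (a(W, T) = -2*W/(2*T) = -2*W*1/(2*T) = -W/T)
-2327*(J(-1, 5) - a(-5, 6)) = -2327*(2 - (-1)*(-5)/6) = -2327*(2 - 1*⅚) = -2327*(2 - ⅚) = -2327*7/6 = -16289/6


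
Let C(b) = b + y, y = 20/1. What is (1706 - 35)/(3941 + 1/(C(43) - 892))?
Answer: 1385259/3267088 ≈ 0.42400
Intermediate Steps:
y = 20 (y = 20*1 = 20)
C(b) = 20 + b (C(b) = b + 20 = 20 + b)
(1706 - 35)/(3941 + 1/(C(43) - 892)) = (1706 - 35)/(3941 + 1/((20 + 43) - 892)) = 1671/(3941 + 1/(63 - 892)) = 1671/(3941 + 1/(-829)) = 1671/(3941 - 1/829) = 1671/(3267088/829) = 1671*(829/3267088) = 1385259/3267088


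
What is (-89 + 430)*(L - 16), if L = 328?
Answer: 106392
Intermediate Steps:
(-89 + 430)*(L - 16) = (-89 + 430)*(328 - 16) = 341*312 = 106392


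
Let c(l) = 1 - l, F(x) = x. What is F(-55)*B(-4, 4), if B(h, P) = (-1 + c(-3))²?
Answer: -495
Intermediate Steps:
B(h, P) = 9 (B(h, P) = (-1 + (1 - 1*(-3)))² = (-1 + (1 + 3))² = (-1 + 4)² = 3² = 9)
F(-55)*B(-4, 4) = -55*9 = -495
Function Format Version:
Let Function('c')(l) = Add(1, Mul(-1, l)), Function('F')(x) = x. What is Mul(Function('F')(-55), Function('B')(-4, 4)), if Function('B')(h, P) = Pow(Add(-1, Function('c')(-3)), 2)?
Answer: -495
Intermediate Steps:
Function('B')(h, P) = 9 (Function('B')(h, P) = Pow(Add(-1, Add(1, Mul(-1, -3))), 2) = Pow(Add(-1, Add(1, 3)), 2) = Pow(Add(-1, 4), 2) = Pow(3, 2) = 9)
Mul(Function('F')(-55), Function('B')(-4, 4)) = Mul(-55, 9) = -495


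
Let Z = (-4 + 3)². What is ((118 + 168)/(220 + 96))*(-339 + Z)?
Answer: -24167/79 ≈ -305.91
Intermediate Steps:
Z = 1 (Z = (-1)² = 1)
((118 + 168)/(220 + 96))*(-339 + Z) = ((118 + 168)/(220 + 96))*(-339 + 1) = (286/316)*(-338) = (286*(1/316))*(-338) = (143/158)*(-338) = -24167/79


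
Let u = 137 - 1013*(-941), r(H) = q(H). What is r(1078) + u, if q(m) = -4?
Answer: 953366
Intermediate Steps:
r(H) = -4
u = 953370 (u = 137 + 953233 = 953370)
r(1078) + u = -4 + 953370 = 953366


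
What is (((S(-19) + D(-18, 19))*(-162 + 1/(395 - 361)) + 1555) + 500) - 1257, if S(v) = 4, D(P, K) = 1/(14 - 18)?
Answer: 25923/136 ≈ 190.61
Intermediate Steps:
D(P, K) = -¼ (D(P, K) = 1/(-4) = -¼)
(((S(-19) + D(-18, 19))*(-162 + 1/(395 - 361)) + 1555) + 500) - 1257 = (((4 - ¼)*(-162 + 1/(395 - 361)) + 1555) + 500) - 1257 = ((15*(-162 + 1/34)/4 + 1555) + 500) - 1257 = (((15/4)*(-5507/34) + 1555) + 500) - 1257 = ((-82605/136 + 1555) + 500) - 1257 = (128875/136 + 500) - 1257 = 196875/136 - 1257 = 25923/136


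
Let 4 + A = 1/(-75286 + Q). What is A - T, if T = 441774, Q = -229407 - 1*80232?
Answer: -170051396651/384925 ≈ -4.4178e+5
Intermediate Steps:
Q = -309639 (Q = -229407 - 80232 = -309639)
A = -1539701/384925 (A = -4 + 1/(-75286 - 309639) = -4 + 1/(-384925) = -4 - 1/384925 = -1539701/384925 ≈ -4.0000)
A - T = -1539701/384925 - 1*441774 = -1539701/384925 - 441774 = -170051396651/384925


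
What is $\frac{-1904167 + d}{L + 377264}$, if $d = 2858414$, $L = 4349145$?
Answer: $\frac{954247}{4726409} \approx 0.2019$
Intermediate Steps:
$\frac{-1904167 + d}{L + 377264} = \frac{-1904167 + 2858414}{4349145 + 377264} = \frac{954247}{4726409}$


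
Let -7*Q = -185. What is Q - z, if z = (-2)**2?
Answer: 157/7 ≈ 22.429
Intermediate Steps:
z = 4
Q = 185/7 (Q = -1/7*(-185) = 185/7 ≈ 26.429)
Q - z = 185/7 - 1*4 = 185/7 - 4 = 157/7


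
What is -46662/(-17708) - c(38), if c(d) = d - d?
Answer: 23331/8854 ≈ 2.6351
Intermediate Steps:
c(d) = 0
-46662/(-17708) - c(38) = -46662/(-17708) - 1*0 = -46662*(-1/17708) + 0 = 23331/8854 + 0 = 23331/8854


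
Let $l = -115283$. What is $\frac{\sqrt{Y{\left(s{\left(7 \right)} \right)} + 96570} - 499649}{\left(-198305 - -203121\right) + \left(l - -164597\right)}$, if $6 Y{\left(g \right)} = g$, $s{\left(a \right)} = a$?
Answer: $- \frac{499649}{54130} + \frac{\sqrt{3476562}}{324780} \approx -9.2248$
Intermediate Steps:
$Y{\left(g \right)} = \frac{g}{6}$
$\frac{\sqrt{Y{\left(s{\left(7 \right)} \right)} + 96570} - 499649}{\left(-198305 - -203121\right) + \left(l - -164597\right)} = \frac{\sqrt{\frac{1}{6} \cdot 7 + 96570} - 499649}{\left(-198305 - -203121\right) - -49314} = \frac{\sqrt{\frac{7}{6} + 96570} - 499649}{\left(-198305 + 203121\right) + \left(-115283 + 164597\right)} = \frac{\sqrt{\frac{579427}{6}} - 499649}{4816 + 49314} = \frac{\frac{\sqrt{3476562}}{6} - 499649}{54130} = \left(-499649 + \frac{\sqrt{3476562}}{6}\right) \frac{1}{54130} = - \frac{499649}{54130} + \frac{\sqrt{3476562}}{324780}$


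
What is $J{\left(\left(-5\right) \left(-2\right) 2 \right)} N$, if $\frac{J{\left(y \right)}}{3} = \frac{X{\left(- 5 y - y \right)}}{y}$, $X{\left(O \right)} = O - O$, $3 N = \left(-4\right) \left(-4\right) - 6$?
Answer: $0$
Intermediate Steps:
$N = \frac{10}{3}$ ($N = \frac{\left(-4\right) \left(-4\right) - 6}{3} = \frac{16 - 6}{3} = \frac{1}{3} \cdot 10 = \frac{10}{3} \approx 3.3333$)
$X{\left(O \right)} = 0$
$J{\left(y \right)} = 0$ ($J{\left(y \right)} = 3 \frac{0}{y} = 3 \cdot 0 = 0$)
$J{\left(\left(-5\right) \left(-2\right) 2 \right)} N = 0 \cdot \frac{10}{3} = 0$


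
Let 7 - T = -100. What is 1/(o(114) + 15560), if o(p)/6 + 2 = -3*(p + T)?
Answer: 1/11570 ≈ 8.6430e-5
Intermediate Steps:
T = 107 (T = 7 - 1*(-100) = 7 + 100 = 107)
o(p) = -1938 - 18*p (o(p) = -12 + 6*(-3*(p + 107)) = -12 + 6*(-3*(107 + p)) = -12 + 6*(-321 - 3*p) = -12 + (-1926 - 18*p) = -1938 - 18*p)
1/(o(114) + 15560) = 1/((-1938 - 18*114) + 15560) = 1/((-1938 - 2052) + 15560) = 1/(-3990 + 15560) = 1/11570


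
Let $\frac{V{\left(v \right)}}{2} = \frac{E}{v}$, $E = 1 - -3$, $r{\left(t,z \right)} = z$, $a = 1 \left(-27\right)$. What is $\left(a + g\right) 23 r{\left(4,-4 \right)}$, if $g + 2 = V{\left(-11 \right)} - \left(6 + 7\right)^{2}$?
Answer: $\frac{201112}{11} \approx 18283.0$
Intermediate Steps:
$a = -27$
$E = 4$ ($E = 1 + 3 = 4$)
$V{\left(v \right)} = \frac{8}{v}$ ($V{\left(v \right)} = 2 \frac{4}{v} = \frac{8}{v}$)
$g = - \frac{1889}{11}$ ($g = -2 + \left(\frac{8}{-11} - \left(6 + 7\right)^{2}\right) = -2 + \left(8 \left(- \frac{1}{11}\right) - 13^{2}\right) = -2 - \frac{1867}{11} = - \frac{1889}{11} \approx -171.73$)
$\left(a + g\right) 23 r{\left(4,-4 \right)} = \left(-27 - \frac{1889}{11}\right) 23 \left(-4\right) = \left(- \frac{2186}{11}\right) \left(-92\right) = \frac{201112}{11}$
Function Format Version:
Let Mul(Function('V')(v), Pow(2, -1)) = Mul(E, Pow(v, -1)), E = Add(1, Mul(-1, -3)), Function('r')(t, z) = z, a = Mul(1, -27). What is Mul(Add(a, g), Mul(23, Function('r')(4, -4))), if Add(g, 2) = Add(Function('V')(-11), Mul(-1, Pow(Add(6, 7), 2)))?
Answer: Rational(201112, 11) ≈ 18283.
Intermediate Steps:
a = -27
E = 4 (E = Add(1, 3) = 4)
Function('V')(v) = Mul(8, Pow(v, -1)) (Function('V')(v) = Mul(2, Mul(4, Pow(v, -1))) = Mul(8, Pow(v, -1)))
g = Rational(-1889, 11) (g = Add(-2, Add(Mul(8, Pow(-11, -1)), Mul(-1, Pow(Add(6, 7), 2)))) = Add(-2, Add(Mul(8, Rational(-1, 11)), Mul(-1, Pow(13, 2)))) = Add(-2, Add(Rational(-8, 11), Mul(-1, 169))) = Add(-2, Add(Rational(-8, 11), -169)) = Add(-2, Rational(-1867, 11)) = Rational(-1889, 11) ≈ -171.73)
Mul(Add(a, g), Mul(23, Function('r')(4, -4))) = Mul(Add(-27, Rational(-1889, 11)), Mul(23, -4)) = Mul(Rational(-2186, 11), -92) = Rational(201112, 11)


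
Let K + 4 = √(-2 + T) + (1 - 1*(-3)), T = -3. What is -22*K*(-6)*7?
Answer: 924*I*√5 ≈ 2066.1*I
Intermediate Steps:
K = I*√5 (K = -4 + (√(-2 - 3) + (1 - 1*(-3))) = -4 + (√(-5) + (1 + 3)) = -4 + (I*√5 + 4) = -4 + (4 + I*√5) = I*√5 ≈ 2.2361*I)
-22*K*(-6)*7 = -22*(I*√5)*(-6)*7 = -22*(-6*I*√5)*7 = -(-924)*I*√5 = 924*I*√5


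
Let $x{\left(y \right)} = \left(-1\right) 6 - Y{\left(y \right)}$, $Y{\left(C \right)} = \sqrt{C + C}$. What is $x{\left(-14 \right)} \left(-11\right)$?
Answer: $66 + 22 i \sqrt{7} \approx 66.0 + 58.207 i$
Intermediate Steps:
$Y{\left(C \right)} = \sqrt{2} \sqrt{C}$ ($Y{\left(C \right)} = \sqrt{2 C} = \sqrt{2} \sqrt{C}$)
$x{\left(y \right)} = -6 - \sqrt{2} \sqrt{y}$ ($x{\left(y \right)} = \left(-1\right) 6 - \sqrt{2} \sqrt{y} = -6 - \sqrt{2} \sqrt{y}$)
$x{\left(-14 \right)} \left(-11\right) = \left(-6 - \sqrt{2} \sqrt{-14}\right) \left(-11\right) = \left(-6 - \sqrt{2} i \sqrt{14}\right) \left(-11\right) = \left(-6 - 2 i \sqrt{7}\right) \left(-11\right) = 66 + 22 i \sqrt{7}$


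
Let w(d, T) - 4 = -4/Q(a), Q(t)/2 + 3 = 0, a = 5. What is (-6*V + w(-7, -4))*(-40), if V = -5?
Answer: -4160/3 ≈ -1386.7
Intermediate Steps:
Q(t) = -6 (Q(t) = -6 + 2*0 = -6 + 0 = -6)
w(d, T) = 14/3 (w(d, T) = 4 - 4/(-6) = 4 - 4*(-⅙) = 4 + ⅔ = 14/3)
(-6*V + w(-7, -4))*(-40) = (-6*(-5) + 14/3)*(-40) = (30 + 14/3)*(-40) = (104/3)*(-40) = -4160/3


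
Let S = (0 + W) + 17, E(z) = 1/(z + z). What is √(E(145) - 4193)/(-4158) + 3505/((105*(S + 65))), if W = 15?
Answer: 701/2037 - I*√352631010/1205820 ≈ 0.34413 - 0.015573*I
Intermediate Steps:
E(z) = 1/(2*z)
S = 32 (S = (0 + 15) + 17 = 15 + 17 = 32)
√(E(145) - 4193)/(-4158) + 3505/((105*(S + 65))) = √((½)/145 - 4193)/(-4158) + 3505/((105*(32 + 65))) = √((½)*(1/145) - 4193)*(-1/4158) + 3505/((105*97)) = √(1/290 - 4193)*(-1/4158) + 3505/10185 = √(-1215969/290)*(-1/4158) + 3505*(1/10185) = (I*√352631010/290)*(-1/4158) + 701/2037 = -I*√352631010/1205820 + 701/2037 = 701/2037 - I*√352631010/1205820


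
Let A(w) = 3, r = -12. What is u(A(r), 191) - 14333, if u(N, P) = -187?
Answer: -14520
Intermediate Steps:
u(A(r), 191) - 14333 = -187 - 14333 = -14520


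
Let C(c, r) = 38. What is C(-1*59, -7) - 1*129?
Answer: -91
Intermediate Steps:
C(-1*59, -7) - 1*129 = 38 - 1*129 = 38 - 129 = -91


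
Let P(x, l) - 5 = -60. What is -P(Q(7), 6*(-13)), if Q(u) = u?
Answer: 55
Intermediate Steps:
P(x, l) = -55 (P(x, l) = 5 - 60 = -55)
-P(Q(7), 6*(-13)) = -1*(-55) = 55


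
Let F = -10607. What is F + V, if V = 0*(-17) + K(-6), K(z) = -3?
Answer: -10610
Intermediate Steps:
V = -3 (V = 0*(-17) - 3 = 0 - 3 = -3)
F + V = -10607 - 3 = -10610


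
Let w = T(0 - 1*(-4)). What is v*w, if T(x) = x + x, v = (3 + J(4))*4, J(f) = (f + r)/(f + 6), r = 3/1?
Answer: 592/5 ≈ 118.40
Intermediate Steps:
r = 3 (r = 3*1 = 3)
J(f) = (3 + f)/(6 + f) (J(f) = (f + 3)/(f + 6) = (3 + f)/(6 + f))
v = 74/5 (v = (3 + (3 + 4)/(6 + 4))*4 = (3 + 7/10)*4 = (37/10)*4 = 74/5 ≈ 14.800)
T(x) = 2*x
w = 8 (w = 2*(0 - 1*(-4)) = 2*(0 + 4) = 2*4 = 8)
v*w = (74/5)*8 = 592/5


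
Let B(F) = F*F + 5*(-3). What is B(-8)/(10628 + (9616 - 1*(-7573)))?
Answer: 49/27817 ≈ 0.0017615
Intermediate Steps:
B(F) = -15 + F² (B(F) = F² - 15 = -15 + F²)
B(-8)/(10628 + (9616 - 1*(-7573))) = (-15 + (-8)²)/(10628 + (9616 - 1*(-7573))) = (-15 + 64)/(10628 + (9616 + 7573)) = 49/(10628 + 17189) = 49/27817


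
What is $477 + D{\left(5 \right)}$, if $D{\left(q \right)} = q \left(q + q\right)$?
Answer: $527$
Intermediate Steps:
$D{\left(q \right)} = 2 q^{2}$ ($D{\left(q \right)} = q 2 q = 2 q^{2}$)
$477 + D{\left(5 \right)} = 477 + 2 \cdot 5^{2} = 477 + 2 \cdot 25 = 477 + 50 = 527$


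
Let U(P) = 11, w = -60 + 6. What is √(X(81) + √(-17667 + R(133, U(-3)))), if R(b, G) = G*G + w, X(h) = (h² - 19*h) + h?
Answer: √(5103 + 40*I*√11) ≈ 71.441 + 0.9285*I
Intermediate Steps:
w = -54
X(h) = h² - 18*h
R(b, G) = -54 + G² (R(b, G) = G*G - 54 = G² - 54 = -54 + G²)
√(X(81) + √(-17667 + R(133, U(-3)))) = √(81*(-18 + 81) + √(-17667 + (-54 + 11²))) = √(81*63 + √(-17667 + (-54 + 121))) = √(5103 + √(-17667 + 67)) = √(5103 + √(-17600)) = √(5103 + 40*I*√11)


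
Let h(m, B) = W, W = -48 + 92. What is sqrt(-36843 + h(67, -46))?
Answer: 7*I*sqrt(751) ≈ 191.83*I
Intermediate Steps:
W = 44
h(m, B) = 44
sqrt(-36843 + h(67, -46)) = sqrt(-36843 + 44) = sqrt(-36799) = 7*I*sqrt(751)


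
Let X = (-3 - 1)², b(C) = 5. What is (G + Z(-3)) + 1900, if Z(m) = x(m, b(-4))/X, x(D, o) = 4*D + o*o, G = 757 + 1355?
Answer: 64205/16 ≈ 4012.8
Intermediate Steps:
X = 16 (X = (-4)² = 16)
G = 2112
x(D, o) = o² + 4*D (x(D, o) = 4*D + o² = o² + 4*D)
Z(m) = 25/16 + m/4 (Z(m) = (5² + 4*m)/16 = (25 + 4*m)*(1/16) = 25/16 + m/4)
(G + Z(-3)) + 1900 = (2112 + (25/16 + (¼)*(-3))) + 1900 = (2112 + (25/16 - ¾)) + 1900 = (2112 + 13/16) + 1900 = 33805/16 + 1900 = 64205/16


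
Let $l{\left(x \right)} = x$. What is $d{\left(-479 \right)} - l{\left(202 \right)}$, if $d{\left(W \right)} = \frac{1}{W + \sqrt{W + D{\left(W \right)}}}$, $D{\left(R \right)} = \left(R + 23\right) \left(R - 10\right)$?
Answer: $- \frac{1401551}{6936} - \frac{\sqrt{222505}}{6936} \approx -202.14$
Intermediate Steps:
$D{\left(R \right)} = \left(-10 + R\right) \left(23 + R\right)$ ($D{\left(R \right)} = \left(23 + R\right) \left(-10 + R\right) = \left(-10 + R\right) \left(23 + R\right)$)
$d{\left(W \right)} = \frac{1}{W + \sqrt{-230 + W^{2} + 14 W}}$ ($d{\left(W \right)} = \frac{1}{W + \sqrt{W + \left(-230 + W^{2} + 13 W\right)}} = \frac{1}{W + \sqrt{-230 + W^{2} + 14 W}}$)
$d{\left(-479 \right)} - l{\left(202 \right)} = \frac{1}{-479 + \sqrt{-230 + \left(-479\right)^{2} + 14 \left(-479\right)}} - 202 = \frac{1}{-479 + \sqrt{-230 + 229441 - 6706}} - 202 = \frac{1}{-479 + \sqrt{222505}} - 202 = -202 + \frac{1}{-479 + \sqrt{222505}}$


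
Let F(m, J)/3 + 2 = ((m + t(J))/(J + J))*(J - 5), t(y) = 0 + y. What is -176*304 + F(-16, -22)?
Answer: -1178759/22 ≈ -53580.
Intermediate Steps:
t(y) = y
F(m, J) = -6 + 3*(-5 + J)*(J + m)/(2*J) (F(m, J) = -6 + 3*(((m + J)/(J + J))*(J - 5)) = -6 + 3*(((J + m)/((2*J)))*(-5 + J)) = -6 + 3*(((J + m)*(1/(2*J)))*(-5 + J)) = -6 + 3*(((J + m)/(2*J))*(-5 + J)) = -6 + 3*((-5 + J)*(J + m)/(2*J)) = -6 + 3*(-5 + J)*(J + m)/(2*J))
-176*304 + F(-16, -22) = -176*304 + (3/2)*(-5*(-22) - 5*(-16) - 22*(-4 - 22 - 16))/(-22) = -53504 + (3/2)*(-1/22)*(110 + 80 - 22*(-42)) = -53504 + (3/2)*(-1/22)*(110 + 80 + 924) = -53504 + (3/2)*(-1/22)*1114 = -53504 - 1671/22 = -1178759/22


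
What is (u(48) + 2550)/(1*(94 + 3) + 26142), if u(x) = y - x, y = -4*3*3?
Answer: 2466/26239 ≈ 0.093982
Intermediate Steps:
y = -36 (y = -12*3 = -36)
u(x) = -36 - x
(u(48) + 2550)/(1*(94 + 3) + 26142) = ((-36 - 1*48) + 2550)/(1*(94 + 3) + 26142) = ((-36 - 48) + 2550)/(1*97 + 26142) = (-84 + 2550)/(97 + 26142) = 2466/26239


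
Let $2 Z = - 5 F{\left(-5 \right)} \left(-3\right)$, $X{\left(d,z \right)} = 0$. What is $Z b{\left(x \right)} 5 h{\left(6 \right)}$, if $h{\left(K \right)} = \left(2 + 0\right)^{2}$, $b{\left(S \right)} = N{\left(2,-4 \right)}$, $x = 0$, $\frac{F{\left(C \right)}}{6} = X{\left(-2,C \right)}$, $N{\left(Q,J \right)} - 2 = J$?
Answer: $0$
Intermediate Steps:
$N{\left(Q,J \right)} = 2 + J$
$F{\left(C \right)} = 0$ ($F{\left(C \right)} = 6 \cdot 0 = 0$)
$b{\left(S \right)} = -2$ ($b{\left(S \right)} = 2 - 4 = -2$)
$h{\left(K \right)} = 4$ ($h{\left(K \right)} = 2^{2} = 4$)
$Z = 0$ ($Z = \frac{\left(-5\right) 0 \left(-3\right)}{2} = \frac{0 \left(-3\right)}{2} = \frac{1}{2} \cdot 0 = 0$)
$Z b{\left(x \right)} 5 h{\left(6 \right)} = 0 \left(-2\right) 5 \cdot 4 = 0 \left(\left(-10\right) 4\right) = 0 \left(-40\right) = 0$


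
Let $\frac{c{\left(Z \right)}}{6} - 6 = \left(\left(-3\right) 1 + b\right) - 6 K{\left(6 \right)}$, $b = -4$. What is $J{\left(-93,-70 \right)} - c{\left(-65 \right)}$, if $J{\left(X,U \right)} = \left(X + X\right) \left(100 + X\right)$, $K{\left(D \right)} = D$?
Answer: $-1080$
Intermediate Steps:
$c{\left(Z \right)} = -222$ ($c{\left(Z \right)} = 36 + 6 \left(\left(\left(-3\right) 1 - 4\right) - 36\right) = 36 + 6 \left(\left(-3 - 4\right) - 36\right) = 36 + 6 \left(-7 - 36\right) = 36 + 6 \left(-43\right) = 36 - 258 = -222$)
$J{\left(X,U \right)} = 2 X \left(100 + X\right)$
$J{\left(-93,-70 \right)} - c{\left(-65 \right)} = 2 \left(-93\right) \left(100 - 93\right) - -222 = 2 \left(-93\right) 7 + 222 = -1302 + 222 = -1080$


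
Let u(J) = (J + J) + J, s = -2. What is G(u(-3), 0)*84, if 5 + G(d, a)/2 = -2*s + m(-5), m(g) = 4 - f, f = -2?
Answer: 840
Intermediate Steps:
m(g) = 6 (m(g) = 4 - 1*(-2) = 4 + 2 = 6)
u(J) = 3*J (u(J) = 2*J + J = 3*J)
G(d, a) = 10 (G(d, a) = -10 + 2*(-2*(-2) + 6) = -10 + 2*(4 + 6) = -10 + 2*10 = -10 + 20 = 10)
G(u(-3), 0)*84 = 10*84 = 840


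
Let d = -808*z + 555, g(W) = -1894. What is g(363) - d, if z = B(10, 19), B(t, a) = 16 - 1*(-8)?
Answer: 16943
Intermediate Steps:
B(t, a) = 24 (B(t, a) = 16 + 8 = 24)
z = 24
d = -18837 (d = -808*24 + 555 = -19392 + 555 = -18837)
g(363) - d = -1894 - 1*(-18837) = -1894 + 18837 = 16943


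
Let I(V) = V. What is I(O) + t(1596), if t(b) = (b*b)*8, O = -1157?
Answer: 20376571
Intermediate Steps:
t(b) = 8*b² (t(b) = b²*8 = 8*b²)
I(O) + t(1596) = -1157 + 8*1596² = -1157 + 8*2547216 = -1157 + 20377728 = 20376571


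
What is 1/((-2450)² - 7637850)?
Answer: -1/1635350 ≈ -6.1149e-7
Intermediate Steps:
1/((-2450)² - 7637850) = 1/(6002500 - 7637850) = 1/(-1635350) = -1/1635350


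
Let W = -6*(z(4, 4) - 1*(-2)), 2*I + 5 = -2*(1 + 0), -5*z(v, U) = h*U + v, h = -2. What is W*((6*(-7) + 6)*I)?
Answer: -10584/5 ≈ -2116.8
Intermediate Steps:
z(v, U) = -v/5 + 2*U/5 (z(v, U) = -(-2*U + v)/5 = -(v - 2*U)/5 = -v/5 + 2*U/5)
I = -7/2 (I = -5/2 + (-2*(1 + 0))/2 = -5/2 + (-2*1)/2 = -5/2 + (½)*(-2) = -5/2 - 1 = -7/2 ≈ -3.5000)
W = -84/5 (W = -6*((-⅕*4 + (⅖)*4) - 1*(-2)) = -6*((-⅘ + 8/5) + 2) = -6*(⅘ + 2) = -6*14/5 = -84/5 ≈ -16.800)
W*((6*(-7) + 6)*I) = -84*(6*(-7) + 6)*(-7)/(5*2) = -84*(-42 + 6)*(-7)/(5*2) = -(-3024)*(-7)/(5*2) = -84/5*126 = -10584/5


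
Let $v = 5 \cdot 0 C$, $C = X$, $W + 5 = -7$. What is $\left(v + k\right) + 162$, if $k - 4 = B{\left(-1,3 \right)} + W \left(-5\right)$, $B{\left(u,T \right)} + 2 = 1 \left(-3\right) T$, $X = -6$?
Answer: $215$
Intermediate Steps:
$W = -12$ ($W = -5 - 7 = -12$)
$C = -6$
$B{\left(u,T \right)} = -2 - 3 T$ ($B{\left(u,T \right)} = -2 + 1 \left(-3\right) T = -2 - 3 T$)
$k = 53$ ($k = 4 - -49 = 4 + \left(\left(-2 - 9\right) + 60\right) = 4 + \left(-11 + 60\right) = 4 + 49 = 53$)
$v = 0$ ($v = 5 \cdot 0 \left(-6\right) = 0 \left(-6\right) = 0$)
$\left(v + k\right) + 162 = \left(0 + 53\right) + 162 = 53 + 162 = 215$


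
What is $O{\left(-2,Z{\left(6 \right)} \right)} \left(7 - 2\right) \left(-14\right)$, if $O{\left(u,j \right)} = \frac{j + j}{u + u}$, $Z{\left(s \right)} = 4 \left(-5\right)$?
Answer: $-700$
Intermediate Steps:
$Z{\left(s \right)} = -20$
$O{\left(u,j \right)} = \frac{j}{u}$ ($O{\left(u,j \right)} = \frac{2 j}{2 u} = 2 j \frac{1}{2 u} = \frac{j}{u}$)
$O{\left(-2,Z{\left(6 \right)} \right)} \left(7 - 2\right) \left(-14\right) = - \frac{20}{-2} \left(7 - 2\right) \left(-14\right) = \left(-20\right) \left(- \frac{1}{2}\right) \left(7 - 2\right) \left(-14\right) = 10 \cdot 5 \left(-14\right) = 50 \left(-14\right) = -700$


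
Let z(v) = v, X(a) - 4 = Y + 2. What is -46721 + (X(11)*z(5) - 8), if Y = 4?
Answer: -46679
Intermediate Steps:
X(a) = 10 (X(a) = 4 + (4 + 2) = 4 + 6 = 10)
-46721 + (X(11)*z(5) - 8) = -46721 + (10*5 - 8) = -46721 + (50 - 8) = -46721 + 42 = -46679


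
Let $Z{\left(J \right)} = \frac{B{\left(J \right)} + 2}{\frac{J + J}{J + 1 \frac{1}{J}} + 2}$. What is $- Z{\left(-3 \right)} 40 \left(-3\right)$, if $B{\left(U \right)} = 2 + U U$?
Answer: $\frac{7800}{19} \approx 410.53$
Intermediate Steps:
$B{\left(U \right)} = 2 + U^{2}$
$Z{\left(J \right)} = \frac{4 + J^{2}}{2 + \frac{2 J}{J + \frac{1}{J}}}$ ($Z{\left(J \right)} = \frac{\left(2 + J^{2}\right) + 2}{\frac{J + J}{J + 1 \frac{1}{J}} + 2} = \frac{4 + J^{2}}{\frac{2 J}{J + \frac{1}{J}} + 2} = \frac{4 + J^{2}}{2 + \frac{2 J}{J + \frac{1}{J}}}$)
$- Z{\left(-3 \right)} 40 \left(-3\right) = - \frac{4 + \left(-3\right)^{4} + 5 \left(-3\right)^{2}}{2 \left(1 + 2 \left(-3\right)^{2}\right)} 40 \left(-3\right) = - \frac{4 + 81 + 5 \cdot 9}{2 \left(1 + 2 \cdot 9\right)} 40 \left(-3\right) = - \frac{4 + 81 + 45}{2 \left(1 + 18\right)} 40 \left(-3\right) = - \frac{1}{2} \cdot \frac{1}{19} \cdot 130 \cdot 40 \left(-3\right) = - \frac{65}{19} \cdot 40 \left(-3\right) = - \frac{2600 \left(-3\right)}{19} = \left(-1\right) \left(- \frac{7800}{19}\right) = \frac{7800}{19}$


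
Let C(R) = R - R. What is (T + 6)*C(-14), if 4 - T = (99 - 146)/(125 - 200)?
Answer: 0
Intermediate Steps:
C(R) = 0
T = 253/75 (T = 4 - (99 - 146)/(125 - 200) = 4 - (-47)/(-75) = 4 - (-47)*(-1)/75 = 4 - 1*47/75 = 4 - 47/75 = 253/75 ≈ 3.3733)
(T + 6)*C(-14) = (253/75 + 6)*0 = (703/75)*0 = 0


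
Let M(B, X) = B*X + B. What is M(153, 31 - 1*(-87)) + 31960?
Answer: 50167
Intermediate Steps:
M(B, X) = B + B*X
M(153, 31 - 1*(-87)) + 31960 = 153*(1 + (31 - 1*(-87))) + 31960 = 153*(1 + (31 + 87)) + 31960 = 153*(1 + 118) + 31960 = 153*119 + 31960 = 18207 + 31960 = 50167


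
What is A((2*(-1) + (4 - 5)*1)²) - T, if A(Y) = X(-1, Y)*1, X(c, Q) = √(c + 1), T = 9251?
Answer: -9251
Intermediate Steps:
X(c, Q) = √(1 + c)
A(Y) = 0 (A(Y) = √(1 - 1)*1 = √0*1 = 0*1 = 0)
A((2*(-1) + (4 - 5)*1)²) - T = 0 - 1*9251 = 0 - 9251 = -9251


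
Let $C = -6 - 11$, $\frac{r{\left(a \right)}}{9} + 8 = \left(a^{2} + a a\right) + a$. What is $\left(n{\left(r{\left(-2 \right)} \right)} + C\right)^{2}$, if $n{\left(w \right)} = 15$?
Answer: $4$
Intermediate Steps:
$r{\left(a \right)} = -72 + 9 a + 18 a^{2}$ ($r{\left(a \right)} = -72 + 9 \left(\left(a^{2} + a a\right) + a\right) = -72 + 9 \left(\left(a^{2} + a^{2}\right) + a\right) = -72 + 9 \left(2 a^{2} + a\right) = -72 + 9 \left(a + 2 a^{2}\right) = -72 + \left(9 a + 18 a^{2}\right) = -72 + 9 a + 18 a^{2}$)
$C = -17$ ($C = -6 - 11 = -17$)
$\left(n{\left(r{\left(-2 \right)} \right)} + C\right)^{2} = \left(15 - 17\right)^{2} = \left(-2\right)^{2} = 4$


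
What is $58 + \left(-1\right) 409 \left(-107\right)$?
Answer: $43821$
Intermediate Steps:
$58 + \left(-1\right) 409 \left(-107\right) = 58 - -43763 = 58 + 43763 = 43821$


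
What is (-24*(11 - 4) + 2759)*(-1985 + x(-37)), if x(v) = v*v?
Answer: -1596056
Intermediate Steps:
x(v) = v²
(-24*(11 - 4) + 2759)*(-1985 + x(-37)) = (-24*(11 - 4) + 2759)*(-1985 + (-37)²) = (-24*7 + 2759)*(-1985 + 1369) = (-168 + 2759)*(-616) = 2591*(-616) = -1596056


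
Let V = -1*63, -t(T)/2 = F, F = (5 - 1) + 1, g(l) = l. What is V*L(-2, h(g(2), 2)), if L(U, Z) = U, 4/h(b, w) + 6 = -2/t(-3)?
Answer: 126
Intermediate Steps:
F = 5 (F = 4 + 1 = 5)
t(T) = -10 (t(T) = -2*5 = -10)
V = -63
h(b, w) = -20/29 (h(b, w) = 4/(-6 - 2/(-10)) = 4/(-6 - 2*(-1/10)) = 4/(-6 + 1/5) = 4/(-29/5) = 4*(-5/29) = -20/29)
V*L(-2, h(g(2), 2)) = -63*(-2) = 126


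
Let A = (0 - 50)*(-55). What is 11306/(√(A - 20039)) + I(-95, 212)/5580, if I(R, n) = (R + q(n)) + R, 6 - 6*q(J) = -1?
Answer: -1133/33480 - 11306*I*√1921/5763 ≈ -0.033841 - 85.985*I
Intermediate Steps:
A = 2750 (A = -50*(-55) = 2750)
q(J) = 7/6 (q(J) = 1 - ⅙*(-1) = 1 + ⅙ = 7/6)
I(R, n) = 7/6 + 2*R (I(R, n) = (R + 7/6) + R = (7/6 + R) + R = 7/6 + 2*R)
11306/(√(A - 20039)) + I(-95, 212)/5580 = 11306/(√(2750 - 20039)) + (7/6 + 2*(-95))/5580 = 11306/(√(-17289)) + (7/6 - 190)*(1/5580) = 11306/((3*I*√1921)) - 1133/6*1/5580 = 11306*(-I*√1921/5763) - 1133/33480 = -11306*I*√1921/5763 - 1133/33480 = -1133/33480 - 11306*I*√1921/5763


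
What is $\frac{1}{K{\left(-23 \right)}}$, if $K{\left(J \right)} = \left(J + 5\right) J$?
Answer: $\frac{1}{414} \approx 0.0024155$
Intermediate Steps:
$K{\left(J \right)} = J \left(5 + J\right)$ ($K{\left(J \right)} = \left(5 + J\right) J = J \left(5 + J\right)$)
$\frac{1}{K{\left(-23 \right)}} = \frac{1}{\left(-23\right) \left(5 - 23\right)} = \frac{1}{\left(-23\right) \left(-18\right)} = \frac{1}{414}$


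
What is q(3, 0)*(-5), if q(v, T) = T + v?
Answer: -15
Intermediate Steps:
q(3, 0)*(-5) = (0 + 3)*(-5) = 3*(-5) = -15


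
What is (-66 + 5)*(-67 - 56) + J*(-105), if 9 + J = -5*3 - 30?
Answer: 13173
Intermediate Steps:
J = -54 (J = -9 + (-5*3 - 30) = -9 + (-15 - 30) = -9 - 45 = -54)
(-66 + 5)*(-67 - 56) + J*(-105) = (-66 + 5)*(-67 - 56) - 54*(-105) = -61*(-123) + 5670 = 7503 + 5670 = 13173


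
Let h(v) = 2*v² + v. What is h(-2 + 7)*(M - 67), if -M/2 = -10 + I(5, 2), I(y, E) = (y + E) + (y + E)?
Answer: -4125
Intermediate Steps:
I(y, E) = 2*E + 2*y (I(y, E) = (E + y) + (E + y) = 2*E + 2*y)
M = -8 (M = -2*(-10 + (2*2 + 2*5)) = -2*(-10 + (4 + 10)) = -2*(-10 + 14) = -2*4 = -8)
h(v) = v + 2*v²
h(-2 + 7)*(M - 67) = ((-2 + 7)*(1 + 2*(-2 + 7)))*(-8 - 67) = (5*(1 + 2*5))*(-75) = (5*(1 + 10))*(-75) = (5*11)*(-75) = 55*(-75) = -4125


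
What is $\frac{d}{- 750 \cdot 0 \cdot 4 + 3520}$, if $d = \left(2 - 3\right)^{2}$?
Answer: $\frac{1}{3520} \approx 0.00028409$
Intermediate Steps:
$d = 1$ ($d = \left(-1\right)^{2} = 1$)
$\frac{d}{- 750 \cdot 0 \cdot 4 + 3520} = \frac{1}{- 750 \cdot 0 \cdot 4 + 3520} \cdot 1 = \frac{1}{\left(-750\right) 0 + 3520} \cdot 1 = \frac{1}{0 + 3520} \cdot 1 = \frac{1}{3520} \cdot 1 = \frac{1}{3520}$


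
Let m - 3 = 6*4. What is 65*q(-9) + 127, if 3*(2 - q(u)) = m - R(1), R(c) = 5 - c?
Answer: -724/3 ≈ -241.33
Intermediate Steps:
m = 27 (m = 3 + 6*4 = 3 + 24 = 27)
q(u) = -17/3 (q(u) = 2 - (27 - (5 - 1*1))/3 = 2 - (27 - (5 - 1))/3 = 2 - (27 - 1*4)/3 = 2 - (27 - 4)/3 = 2 - 1/3*23 = 2 - 23/3 = -17/3)
65*q(-9) + 127 = 65*(-17/3) + 127 = -1105/3 + 127 = -724/3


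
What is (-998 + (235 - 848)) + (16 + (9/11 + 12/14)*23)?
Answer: -119848/77 ≈ -1556.5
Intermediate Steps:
(-998 + (235 - 848)) + (16 + (9/11 + 12/14)*23) = (-998 - 613) + (16 + (9*(1/11) + 12*(1/14))*23) = -1611 + (16 + (9/11 + 6/7)*23) = -1611 + (16 + (129/77)*23) = -1611 + (16 + 2967/77) = -1611 + 4199/77 = -119848/77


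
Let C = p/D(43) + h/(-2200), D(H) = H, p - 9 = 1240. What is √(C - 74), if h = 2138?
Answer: 3*I*√114164699/4730 ≈ 6.7768*I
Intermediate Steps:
p = 1249 (p = 9 + 1240 = 1249)
C = 1327933/47300 (C = 1249/43 + 2138/(-2200) = 1249*(1/43) + 2138*(-1/2200) = 1249/43 - 1069/1100 = 1327933/47300 ≈ 28.075)
√(C - 74) = √(1327933/47300 - 74) = √(-2172267/47300) = 3*I*√114164699/4730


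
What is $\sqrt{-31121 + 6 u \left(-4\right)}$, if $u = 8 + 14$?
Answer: $i \sqrt{31649} \approx 177.9 i$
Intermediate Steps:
$u = 22$
$\sqrt{-31121 + 6 u \left(-4\right)} = \sqrt{-31121 + 6 \cdot 22 \left(-4\right)} = \sqrt{-31121 + 132 \left(-4\right)} = \sqrt{-31121 - 528} = \sqrt{-31649} = i \sqrt{31649}$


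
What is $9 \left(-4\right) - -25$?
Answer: $-11$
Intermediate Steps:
$9 \left(-4\right) - -25 = -36 + 25 = -11$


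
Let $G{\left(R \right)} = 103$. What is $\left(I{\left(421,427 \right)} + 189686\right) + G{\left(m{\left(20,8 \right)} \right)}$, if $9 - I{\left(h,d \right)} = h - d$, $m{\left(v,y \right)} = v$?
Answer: $189804$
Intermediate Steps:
$I{\left(h,d \right)} = 9 + d - h$ ($I{\left(h,d \right)} = 9 - \left(h - d\right) = 9 + \left(d - h\right) = 9 + d - h$)
$\left(I{\left(421,427 \right)} + 189686\right) + G{\left(m{\left(20,8 \right)} \right)} = \left(\left(9 + 427 - 421\right) + 189686\right) + 103 = \left(15 + 189686\right) + 103 = 189701 + 103 = 189804$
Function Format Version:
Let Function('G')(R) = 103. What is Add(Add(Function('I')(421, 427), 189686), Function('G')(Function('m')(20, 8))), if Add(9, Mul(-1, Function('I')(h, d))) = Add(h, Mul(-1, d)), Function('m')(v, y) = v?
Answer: 189804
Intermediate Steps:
Function('I')(h, d) = Add(9, d, Mul(-1, h)) (Function('I')(h, d) = Add(9, Mul(-1, Add(h, Mul(-1, d)))) = Add(9, Add(d, Mul(-1, h))) = Add(9, d, Mul(-1, h)))
Add(Add(Function('I')(421, 427), 189686), Function('G')(Function('m')(20, 8))) = Add(Add(Add(9, 427, Mul(-1, 421)), 189686), 103) = Add(Add(Add(9, 427, -421), 189686), 103) = Add(Add(15, 189686), 103) = Add(189701, 103) = 189804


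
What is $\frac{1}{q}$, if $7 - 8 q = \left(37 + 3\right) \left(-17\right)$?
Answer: $\frac{8}{687} \approx 0.011645$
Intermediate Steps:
$q = \frac{687}{8}$ ($q = \frac{7}{8} - \frac{\left(37 + 3\right) \left(-17\right)}{8} = \frac{7}{8} - \frac{40 \left(-17\right)}{8} = \frac{7}{8} - -85 = \frac{7}{8} + 85 = \frac{687}{8} \approx 85.875$)
$\frac{1}{q} = \frac{1}{\frac{687}{8}} = \frac{8}{687}$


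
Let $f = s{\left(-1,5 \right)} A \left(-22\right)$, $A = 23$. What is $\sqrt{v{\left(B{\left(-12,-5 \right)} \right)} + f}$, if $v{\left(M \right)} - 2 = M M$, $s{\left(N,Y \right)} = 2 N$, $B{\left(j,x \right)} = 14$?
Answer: $11 \sqrt{10} \approx 34.785$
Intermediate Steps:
$v{\left(M \right)} = 2 + M^{2}$ ($v{\left(M \right)} = 2 + M M = 2 + M^{2}$)
$f = 1012$ ($f = 2 \left(-1\right) 23 \left(-22\right) = \left(-2\right) 23 \left(-22\right) = \left(-46\right) \left(-22\right) = 1012$)
$\sqrt{v{\left(B{\left(-12,-5 \right)} \right)} + f} = \sqrt{\left(2 + 14^{2}\right) + 1012} = \sqrt{\left(2 + 196\right) + 1012} = \sqrt{198 + 1012} = \sqrt{1210} = 11 \sqrt{10}$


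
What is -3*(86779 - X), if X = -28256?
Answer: -345105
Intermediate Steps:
-3*(86779 - X) = -3*(86779 - 1*(-28256)) = -3*(86779 + 28256) = -3*115035 = -345105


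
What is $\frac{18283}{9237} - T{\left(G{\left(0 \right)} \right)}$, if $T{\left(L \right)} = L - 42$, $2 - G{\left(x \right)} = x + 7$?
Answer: $\frac{452422}{9237} \approx 48.979$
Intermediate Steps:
$G{\left(x \right)} = -5 - x$ ($G{\left(x \right)} = 2 - \left(x + 7\right) = 2 - \left(7 + x\right) = -5 - x$)
$T{\left(L \right)} = -42 + L$ ($T{\left(L \right)} = L - 42 = -42 + L$)
$\frac{18283}{9237} - T{\left(G{\left(0 \right)} \right)} = \frac{18283}{9237} - \left(-42 - 5\right) = \frac{18283}{9237} - -47 = \frac{18283}{9237} + 47 = \frac{452422}{9237}$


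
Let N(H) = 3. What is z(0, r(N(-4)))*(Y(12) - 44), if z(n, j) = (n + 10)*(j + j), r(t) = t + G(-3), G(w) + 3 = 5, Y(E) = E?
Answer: -3200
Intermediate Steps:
G(w) = 2 (G(w) = -3 + 5 = 2)
r(t) = 2 + t (r(t) = t + 2 = 2 + t)
z(n, j) = 2*j*(10 + n) (z(n, j) = (10 + n)*(2*j) = 2*j*(10 + n))
z(0, r(N(-4)))*(Y(12) - 44) = (2*(2 + 3)*(10 + 0))*(12 - 44) = (2*5*10)*(-32) = 100*(-32) = -3200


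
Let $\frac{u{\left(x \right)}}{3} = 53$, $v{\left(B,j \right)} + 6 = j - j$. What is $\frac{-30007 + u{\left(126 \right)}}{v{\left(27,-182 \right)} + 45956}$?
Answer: $- \frac{14924}{22975} \approx -0.64958$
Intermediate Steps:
$v{\left(B,j \right)} = -6$ ($v{\left(B,j \right)} = -6 + \left(j - j\right) = -6 + 0 = -6$)
$u{\left(x \right)} = 159$ ($u{\left(x \right)} = 3 \cdot 53 = 159$)
$\frac{-30007 + u{\left(126 \right)}}{v{\left(27,-182 \right)} + 45956} = \frac{-30007 + 159}{-6 + 45956} = - \frac{29848}{45950} = \left(-29848\right) \frac{1}{45950} = - \frac{14924}{22975}$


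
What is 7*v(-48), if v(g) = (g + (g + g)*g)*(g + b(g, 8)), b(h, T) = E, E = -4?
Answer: -1659840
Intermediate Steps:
b(h, T) = -4
v(g) = (-4 + g)*(g + 2*g²) (v(g) = (g + (g + g)*g)*(g - 4) = (g + (2*g)*g)*(-4 + g) = (g + 2*g²)*(-4 + g) = (-4 + g)*(g + 2*g²))
7*v(-48) = 7*(-48*(-4 - 7*(-48) + 2*(-48)²)) = 7*(-48*(-4 + 336 + 2*2304)) = 7*(-48*(-4 + 336 + 4608)) = 7*(-48*4940) = 7*(-237120) = -1659840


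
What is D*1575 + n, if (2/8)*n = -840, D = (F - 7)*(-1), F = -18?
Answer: 36015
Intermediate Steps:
D = 25 (D = (-18 - 7)*(-1) = -25*(-1) = 25)
n = -3360 (n = 4*(-840) = -3360)
D*1575 + n = 25*1575 - 3360 = 39375 - 3360 = 36015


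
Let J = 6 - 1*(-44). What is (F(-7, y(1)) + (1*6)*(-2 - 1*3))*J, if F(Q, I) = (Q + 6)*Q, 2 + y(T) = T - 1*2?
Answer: -1150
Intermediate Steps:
y(T) = -4 + T (y(T) = -2 + (T - 1*2) = -2 + (T - 2) = -2 + (-2 + T) = -4 + T)
F(Q, I) = Q*(6 + Q) (F(Q, I) = (6 + Q)*Q = Q*(6 + Q))
J = 50 (J = 6 + 44 = 50)
(F(-7, y(1)) + (1*6)*(-2 - 1*3))*J = (-7*(6 - 7) + (1*6)*(-2 - 1*3))*50 = (-7*(-1) + 6*(-2 - 3))*50 = (7 + 6*(-5))*50 = (7 - 30)*50 = -23*50 = -1150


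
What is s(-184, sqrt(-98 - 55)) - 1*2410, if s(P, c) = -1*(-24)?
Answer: -2386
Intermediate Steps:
s(P, c) = 24
s(-184, sqrt(-98 - 55)) - 1*2410 = 24 - 1*2410 = 24 - 2410 = -2386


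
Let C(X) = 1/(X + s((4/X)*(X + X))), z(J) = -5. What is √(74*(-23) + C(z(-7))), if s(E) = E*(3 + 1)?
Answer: I*√137859/9 ≈ 41.255*I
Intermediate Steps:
s(E) = 4*E (s(E) = E*4 = 4*E)
C(X) = 1/(32 + X) (C(X) = 1/(X + 4*((4/X)*(X + X))) = 1/(X + 4*((4/X)*(2*X))) = 1/(X + 4*8) = 1/(X + 32) = 1/(32 + X))
√(74*(-23) + C(z(-7))) = √(74*(-23) + 1/(32 - 5)) = √(-1702 + 1/27) = √(-45953/27) = I*√137859/9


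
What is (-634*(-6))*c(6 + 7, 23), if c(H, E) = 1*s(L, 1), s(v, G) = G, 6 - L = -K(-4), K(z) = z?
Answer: 3804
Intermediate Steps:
L = 2 (L = 6 - (-1)*(-4) = 6 - 1*4 = 6 - 4 = 2)
c(H, E) = 1 (c(H, E) = 1*1 = 1)
(-634*(-6))*c(6 + 7, 23) = -634*(-6)*1 = 3804*1 = 3804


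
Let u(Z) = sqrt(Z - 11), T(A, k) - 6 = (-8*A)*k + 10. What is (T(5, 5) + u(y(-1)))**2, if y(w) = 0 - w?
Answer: (184 - I*sqrt(10))**2 ≈ 33846.0 - 1163.7*I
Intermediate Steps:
y(w) = -w
T(A, k) = 16 - 8*A*k (T(A, k) = 6 + ((-8*A)*k + 10) = 6 + (-8*A*k + 10) = 6 + (10 - 8*A*k) = 16 - 8*A*k)
u(Z) = sqrt(-11 + Z)
(T(5, 5) + u(y(-1)))**2 = ((16 - 8*5*5) + sqrt(-11 - 1*(-1)))**2 = ((16 - 200) + sqrt(-11 + 1))**2 = (-184 + sqrt(-10))**2 = (-184 + I*sqrt(10))**2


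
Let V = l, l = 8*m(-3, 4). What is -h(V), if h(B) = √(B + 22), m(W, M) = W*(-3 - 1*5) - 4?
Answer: -√182 ≈ -13.491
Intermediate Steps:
m(W, M) = -4 - 8*W (m(W, M) = W*(-3 - 5) - 4 = W*(-8) - 4 = -8*W - 4 = -4 - 8*W)
l = 160 (l = 8*(-4 - 8*(-3)) = 8*(-4 + 24) = 8*20 = 160)
V = 160
h(B) = √(22 + B)
-h(V) = -√(22 + 160) = -√182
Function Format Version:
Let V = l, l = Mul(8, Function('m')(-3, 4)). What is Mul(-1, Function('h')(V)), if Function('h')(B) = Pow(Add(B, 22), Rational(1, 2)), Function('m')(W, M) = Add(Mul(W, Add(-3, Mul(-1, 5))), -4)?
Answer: Mul(-1, Pow(182, Rational(1, 2))) ≈ -13.491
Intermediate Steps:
Function('m')(W, M) = Add(-4, Mul(-8, W)) (Function('m')(W, M) = Add(Mul(W, Add(-3, -5)), -4) = Add(Mul(W, -8), -4) = Add(Mul(-8, W), -4) = Add(-4, Mul(-8, W)))
l = 160 (l = Mul(8, Add(-4, Mul(-8, -3))) = Mul(8, Add(-4, 24)) = Mul(8, 20) = 160)
V = 160
Function('h')(B) = Pow(Add(22, B), Rational(1, 2))
Mul(-1, Function('h')(V)) = Mul(-1, Pow(Add(22, 160), Rational(1, 2))) = Mul(-1, Pow(182, Rational(1, 2)))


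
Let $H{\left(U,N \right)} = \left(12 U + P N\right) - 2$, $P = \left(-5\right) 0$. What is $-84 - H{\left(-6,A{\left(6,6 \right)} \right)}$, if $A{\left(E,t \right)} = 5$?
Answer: $-10$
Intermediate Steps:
$P = 0$
$H{\left(U,N \right)} = -2 + 12 U$ ($H{\left(U,N \right)} = \left(12 U + 0 N\right) - 2 = \left(12 U + 0\right) - 2 = 12 U - 2 = -2 + 12 U$)
$-84 - H{\left(-6,A{\left(6,6 \right)} \right)} = -84 - \left(-2 + 12 \left(-6\right)\right) = -84 - \left(-2 - 72\right) = -84 - -74 = -84 + 74 = -10$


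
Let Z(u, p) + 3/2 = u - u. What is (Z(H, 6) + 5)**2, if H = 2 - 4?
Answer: 49/4 ≈ 12.250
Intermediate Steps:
H = -2
Z(u, p) = -3/2 (Z(u, p) = -3/2 + (u - u) = -3/2 + 0 = -3/2)
(Z(H, 6) + 5)**2 = (-3/2 + 5)**2 = (7/2)**2 = 49/4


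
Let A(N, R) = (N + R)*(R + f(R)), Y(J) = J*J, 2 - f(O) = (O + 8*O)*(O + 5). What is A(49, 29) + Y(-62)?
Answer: -685910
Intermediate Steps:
f(O) = 2 - 9*O*(5 + O) (f(O) = 2 - (O + 8*O)*(O + 5) = 2 - 9*O*(5 + O))
Y(J) = J**2
A(N, R) = (N + R)*(2 - 44*R - 9*R**2) (A(N, R) = (N + R)*(R + (2 - 45*R - 9*R**2)) = (N + R)*(2 - 44*R - 9*R**2))
A(49, 29) + Y(-62) = (-44*29**2 - 9*29**3 + 2*49 + 2*29 - 44*49*29 - 9*49*29**2) + (-62)**2 = (-44*841 - 9*24389 + 98 + 58 - 62524 - 9*49*841) + 3844 = (-37004 - 219501 + 98 + 58 - 62524 - 370881) + 3844 = -689754 + 3844 = -685910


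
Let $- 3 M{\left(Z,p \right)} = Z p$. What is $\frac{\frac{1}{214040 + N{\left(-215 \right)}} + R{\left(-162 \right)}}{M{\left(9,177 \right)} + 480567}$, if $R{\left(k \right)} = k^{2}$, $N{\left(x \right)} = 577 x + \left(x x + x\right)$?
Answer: $\frac{3569052781}{65282495820} \approx 0.054671$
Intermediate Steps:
$M{\left(Z,p \right)} = - \frac{Z p}{3}$
$N{\left(x \right)} = x^{2} + 578 x$ ($N{\left(x \right)} = 577 x + \left(x^{2} + x\right) = 577 x + \left(x + x^{2}\right) = x^{2} + 578 x$)
$\frac{\frac{1}{214040 + N{\left(-215 \right)}} + R{\left(-162 \right)}}{M{\left(9,177 \right)} + 480567} = \frac{\frac{1}{214040 - 215 \left(578 - 215\right)} + \left(-162\right)^{2}}{\left(- \frac{1}{3}\right) 9 \cdot 177 + 480567} = \frac{\frac{1}{214040 - 78045} + 26244}{-531 + 480567} = \frac{\frac{1}{214040 - 78045} + 26244}{480036} = \left(\frac{1}{135995} + 26244\right) \frac{1}{480036} = \frac{3569052781}{135995} \cdot \frac{1}{480036} = \frac{3569052781}{65282495820}$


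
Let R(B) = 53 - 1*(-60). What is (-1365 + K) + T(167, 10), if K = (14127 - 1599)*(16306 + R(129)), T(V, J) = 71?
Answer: 205695938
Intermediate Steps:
R(B) = 113 (R(B) = 53 + 60 = 113)
K = 205697232 (K = (14127 - 1599)*(16306 + 113) = 12528*16419 = 205697232)
(-1365 + K) + T(167, 10) = (-1365 + 205697232) + 71 = 205695867 + 71 = 205695938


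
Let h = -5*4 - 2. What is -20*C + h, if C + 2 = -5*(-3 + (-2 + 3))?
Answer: -182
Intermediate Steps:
h = -22 (h = -20 - 2 = -22)
C = 8 (C = -2 - 5*(-3 + (-2 + 3)) = -2 - 5*(-3 + 1) = -2 - 5*(-2) = -2 + 10 = 8)
-20*C + h = -20*8 - 22 = -160 - 22 = -182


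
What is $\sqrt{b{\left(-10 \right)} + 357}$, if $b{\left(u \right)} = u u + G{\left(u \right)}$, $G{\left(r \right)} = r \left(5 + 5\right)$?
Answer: $\sqrt{357} \approx 18.894$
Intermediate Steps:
$G{\left(r \right)} = 10 r$ ($G{\left(r \right)} = r 10 = 10 r$)
$b{\left(u \right)} = u^{2} + 10 u$ ($b{\left(u \right)} = u u + 10 u = u^{2} + 10 u$)
$\sqrt{b{\left(-10 \right)} + 357} = \sqrt{- 10 \left(10 - 10\right) + 357} = \sqrt{\left(-10\right) 0 + 357} = \sqrt{0 + 357} = \sqrt{357}$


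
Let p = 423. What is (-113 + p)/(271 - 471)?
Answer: -31/20 ≈ -1.5500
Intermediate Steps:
(-113 + p)/(271 - 471) = (-113 + 423)/(271 - 471) = 310/(-200) = 310*(-1/200) = -31/20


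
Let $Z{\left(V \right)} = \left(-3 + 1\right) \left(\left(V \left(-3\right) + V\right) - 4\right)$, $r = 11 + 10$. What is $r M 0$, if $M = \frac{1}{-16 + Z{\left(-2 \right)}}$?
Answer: $0$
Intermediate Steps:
$r = 21$
$Z{\left(V \right)} = 8 + 4 V$ ($Z{\left(V \right)} = - 2 \left(\left(- 3 V + V\right) - 4\right) = - 2 \left(- 2 V - 4\right) = - 2 \left(-4 - 2 V\right) = 8 + 4 V$)
$M = - \frac{1}{16}$ ($M = \frac{1}{-16 + \left(8 + 4 \left(-2\right)\right)} = \frac{1}{-16 + \left(8 - 8\right)} = \frac{1}{-16 + 0} = \frac{1}{-16} = - \frac{1}{16} \approx -0.0625$)
$r M 0 = 21 \left(- \frac{1}{16}\right) 0 = \left(- \frac{21}{16}\right) 0 = 0$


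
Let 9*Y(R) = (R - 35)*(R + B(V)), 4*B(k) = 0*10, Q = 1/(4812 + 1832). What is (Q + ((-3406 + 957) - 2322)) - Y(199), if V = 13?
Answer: -502120291/59796 ≈ -8397.2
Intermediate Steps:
Q = 1/6644 ≈ 0.00015051
B(k) = 0 (B(k) = (0*10)/4 = (1/4)*0 = 0)
Y(R) = R*(-35 + R)/9 (Y(R) = ((R - 35)*(R + 0))/9 = ((-35 + R)*R)/9 = (R*(-35 + R))/9 = R*(-35 + R)/9)
(Q + ((-3406 + 957) - 2322)) - Y(199) = (1/6644 + ((-3406 + 957) - 2322)) - 199*(-35 + 199)/9 = (1/6644 + (-2449 - 2322)) - 199*164/9 = (1/6644 - 4771) - 1*32636/9 = -31698523/6644 - 32636/9 = -502120291/59796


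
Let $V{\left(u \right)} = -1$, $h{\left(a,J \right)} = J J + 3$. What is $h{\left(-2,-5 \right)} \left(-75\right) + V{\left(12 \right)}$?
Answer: $-2101$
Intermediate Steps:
$h{\left(a,J \right)} = 3 + J^{2}$ ($h{\left(a,J \right)} = J^{2} + 3 = 3 + J^{2}$)
$h{\left(-2,-5 \right)} \left(-75\right) + V{\left(12 \right)} = \left(3 + \left(-5\right)^{2}\right) \left(-75\right) - 1 = \left(3 + 25\right) \left(-75\right) - 1 = 28 \left(-75\right) - 1 = -2100 - 1 = -2101$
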